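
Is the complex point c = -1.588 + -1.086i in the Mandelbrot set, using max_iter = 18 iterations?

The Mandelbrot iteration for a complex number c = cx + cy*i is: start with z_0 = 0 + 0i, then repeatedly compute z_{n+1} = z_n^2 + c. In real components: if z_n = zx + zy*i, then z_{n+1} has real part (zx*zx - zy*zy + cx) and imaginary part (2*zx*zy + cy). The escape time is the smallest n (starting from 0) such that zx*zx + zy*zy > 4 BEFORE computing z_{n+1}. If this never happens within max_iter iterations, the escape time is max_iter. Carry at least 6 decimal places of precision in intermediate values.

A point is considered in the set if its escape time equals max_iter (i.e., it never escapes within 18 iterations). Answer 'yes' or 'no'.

z_0 = 0 + 0i, c = -1.5880 + -1.0860i
Iter 1: z = -1.5880 + -1.0860i, |z|^2 = 3.7011
Iter 2: z = -0.2457 + 2.3631i, |z|^2 = 5.6448
Escaped at iteration 2

Answer: no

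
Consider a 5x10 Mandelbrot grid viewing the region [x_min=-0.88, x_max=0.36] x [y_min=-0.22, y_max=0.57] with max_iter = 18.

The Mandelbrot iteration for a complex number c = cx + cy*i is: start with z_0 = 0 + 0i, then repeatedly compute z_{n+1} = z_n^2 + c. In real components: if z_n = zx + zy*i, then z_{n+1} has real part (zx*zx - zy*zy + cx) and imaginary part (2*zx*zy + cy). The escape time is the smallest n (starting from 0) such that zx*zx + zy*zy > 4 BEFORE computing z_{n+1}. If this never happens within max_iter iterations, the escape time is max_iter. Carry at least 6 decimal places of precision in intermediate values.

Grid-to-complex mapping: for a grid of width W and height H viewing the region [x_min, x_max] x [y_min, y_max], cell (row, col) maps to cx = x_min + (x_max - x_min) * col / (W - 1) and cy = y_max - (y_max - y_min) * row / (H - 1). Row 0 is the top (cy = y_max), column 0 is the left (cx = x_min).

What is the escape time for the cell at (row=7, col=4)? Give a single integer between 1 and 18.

z_0 = 0 + 0i, c = 0.3600 + -0.0444i
Iter 1: z = 0.3600 + -0.0444i, |z|^2 = 0.1316
Iter 2: z = 0.4876 + -0.0764i, |z|^2 = 0.2436
Iter 3: z = 0.5919 + -0.1190i, |z|^2 = 0.3645
Iter 4: z = 0.6962 + -0.1853i, |z|^2 = 0.5191
Iter 5: z = 0.8104 + -0.3025i, |z|^2 = 0.7482
Iter 6: z = 0.9252 + -0.5347i, |z|^2 = 1.1420
Iter 7: z = 0.9301 + -1.0339i, |z|^2 = 1.9341
Iter 8: z = 0.1561 + -1.9678i, |z|^2 = 3.8964
Iter 9: z = -3.4877 + -0.6589i, |z|^2 = 12.5981
Escaped at iteration 9

Answer: 9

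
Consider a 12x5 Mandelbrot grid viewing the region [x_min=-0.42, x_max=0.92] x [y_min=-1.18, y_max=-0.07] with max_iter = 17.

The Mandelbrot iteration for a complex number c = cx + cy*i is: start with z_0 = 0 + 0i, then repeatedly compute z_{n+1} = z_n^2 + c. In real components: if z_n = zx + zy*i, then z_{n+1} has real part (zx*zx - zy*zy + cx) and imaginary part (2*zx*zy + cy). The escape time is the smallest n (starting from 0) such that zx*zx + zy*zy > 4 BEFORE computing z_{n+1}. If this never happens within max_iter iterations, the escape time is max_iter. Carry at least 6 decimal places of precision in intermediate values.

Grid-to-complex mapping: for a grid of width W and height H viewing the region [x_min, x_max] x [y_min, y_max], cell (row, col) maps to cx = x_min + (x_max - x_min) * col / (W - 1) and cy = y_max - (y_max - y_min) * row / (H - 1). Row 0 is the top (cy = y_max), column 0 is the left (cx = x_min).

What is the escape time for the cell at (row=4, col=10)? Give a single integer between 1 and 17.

Answer: 2

Derivation:
z_0 = 0 + 0i, c = 0.7982 + -1.1800i
Iter 1: z = 0.7982 + -1.1800i, |z|^2 = 2.0295
Iter 2: z = 0.0429 + -3.0637i, |z|^2 = 9.3882
Escaped at iteration 2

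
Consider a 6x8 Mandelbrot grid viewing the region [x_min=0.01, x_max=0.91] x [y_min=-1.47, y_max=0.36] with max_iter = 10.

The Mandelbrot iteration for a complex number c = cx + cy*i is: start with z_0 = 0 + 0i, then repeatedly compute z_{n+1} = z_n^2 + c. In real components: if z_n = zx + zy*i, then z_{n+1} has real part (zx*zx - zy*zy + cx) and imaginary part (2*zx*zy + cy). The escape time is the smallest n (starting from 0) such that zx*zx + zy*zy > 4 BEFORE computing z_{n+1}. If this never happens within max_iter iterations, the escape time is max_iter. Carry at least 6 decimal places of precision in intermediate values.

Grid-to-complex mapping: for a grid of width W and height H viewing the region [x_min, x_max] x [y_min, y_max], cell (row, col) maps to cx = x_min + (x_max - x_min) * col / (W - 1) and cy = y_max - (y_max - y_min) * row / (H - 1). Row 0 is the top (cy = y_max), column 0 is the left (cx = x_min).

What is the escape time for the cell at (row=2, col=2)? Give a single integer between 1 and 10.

z_0 = 0 + 0i, c = 0.3700 + -0.1629i
Iter 1: z = 0.3700 + -0.1629i, |z|^2 = 0.1634
Iter 2: z = 0.4804 + -0.2834i, |z|^2 = 0.3111
Iter 3: z = 0.5205 + -0.4351i, |z|^2 = 0.4602
Iter 4: z = 0.4516 + -0.6158i, |z|^2 = 0.5831
Iter 5: z = 0.1947 + -0.7190i, |z|^2 = 0.5548
Iter 6: z = -0.1090 + -0.4429i, |z|^2 = 0.2080
Iter 7: z = 0.1857 + -0.0663i, |z|^2 = 0.0389
Iter 8: z = 0.4001 + -0.1875i, |z|^2 = 0.1952
Iter 9: z = 0.4949 + -0.3129i, |z|^2 = 0.3429

Answer: 10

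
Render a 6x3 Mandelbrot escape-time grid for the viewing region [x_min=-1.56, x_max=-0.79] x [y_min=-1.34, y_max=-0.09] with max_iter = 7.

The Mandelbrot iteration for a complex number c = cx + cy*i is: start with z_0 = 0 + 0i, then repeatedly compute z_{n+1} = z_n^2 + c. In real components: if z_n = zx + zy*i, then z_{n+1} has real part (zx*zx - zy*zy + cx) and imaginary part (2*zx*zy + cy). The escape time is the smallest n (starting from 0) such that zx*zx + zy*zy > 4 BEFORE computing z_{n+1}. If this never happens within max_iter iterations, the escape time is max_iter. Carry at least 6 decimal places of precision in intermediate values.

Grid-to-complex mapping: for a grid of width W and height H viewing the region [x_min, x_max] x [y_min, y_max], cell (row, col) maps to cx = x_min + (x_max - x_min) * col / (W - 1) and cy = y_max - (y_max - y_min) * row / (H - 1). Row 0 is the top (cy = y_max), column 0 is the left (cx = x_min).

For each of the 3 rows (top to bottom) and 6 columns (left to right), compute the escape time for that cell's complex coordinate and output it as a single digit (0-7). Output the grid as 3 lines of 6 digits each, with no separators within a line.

Answer: 677777
333344
122222

Derivation:
(row=0, col=0): c = -1.5600 + -0.0900i → escape time 6
(row=0, col=1): c = -1.4060 + -0.0900i → escape time 7
(row=0, col=2): c = -1.2520 + -0.0900i → escape time 7
(row=0, col=3): c = -1.0980 + -0.0900i → escape time 7
(row=0, col=4): c = -0.9440 + -0.0900i → escape time 7
(row=0, col=5): c = -0.7900 + -0.0900i → escape time 7
(row=1, col=0): c = -1.5600 + -0.7150i → escape time 3
(row=1, col=1): c = -1.4060 + -0.7150i → escape time 3
(row=1, col=2): c = -1.2520 + -0.7150i → escape time 3
(row=1, col=3): c = -1.0980 + -0.7150i → escape time 3
(row=1, col=4): c = -0.9440 + -0.7150i → escape time 4
(row=1, col=5): c = -0.7900 + -0.7150i → escape time 4
(row=2, col=0): c = -1.5600 + -1.3400i → escape time 1
(row=2, col=1): c = -1.4060 + -1.3400i → escape time 2
(row=2, col=2): c = -1.2520 + -1.3400i → escape time 2
(row=2, col=3): c = -1.0980 + -1.3400i → escape time 2
(row=2, col=4): c = -0.9440 + -1.3400i → escape time 2
(row=2, col=5): c = -0.7900 + -1.3400i → escape time 2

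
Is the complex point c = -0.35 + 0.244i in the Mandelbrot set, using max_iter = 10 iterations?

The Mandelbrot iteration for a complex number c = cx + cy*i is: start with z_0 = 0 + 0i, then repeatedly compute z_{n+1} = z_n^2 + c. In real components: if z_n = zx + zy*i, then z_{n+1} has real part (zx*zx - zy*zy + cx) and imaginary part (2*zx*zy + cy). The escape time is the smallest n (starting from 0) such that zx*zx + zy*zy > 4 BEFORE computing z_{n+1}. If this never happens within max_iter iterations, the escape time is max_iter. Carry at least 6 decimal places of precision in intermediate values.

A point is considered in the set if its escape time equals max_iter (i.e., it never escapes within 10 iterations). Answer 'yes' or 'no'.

Answer: yes

Derivation:
z_0 = 0 + 0i, c = -0.3500 + 0.2440i
Iter 1: z = -0.3500 + 0.2440i, |z|^2 = 0.1820
Iter 2: z = -0.2870 + 0.0732i, |z|^2 = 0.0877
Iter 3: z = -0.2730 + 0.2020i, |z|^2 = 0.1153
Iter 4: z = -0.3163 + 0.1337i, |z|^2 = 0.1179
Iter 5: z = -0.2678 + 0.1594i, |z|^2 = 0.0972
Iter 6: z = -0.3037 + 0.1586i, |z|^2 = 0.1174
Iter 7: z = -0.2829 + 0.1477i, |z|^2 = 0.1019
Iter 8: z = -0.2918 + 0.1604i, |z|^2 = 0.1109
Iter 9: z = -0.2906 + 0.1504i, |z|^2 = 0.1071
Did not escape in 10 iterations → in set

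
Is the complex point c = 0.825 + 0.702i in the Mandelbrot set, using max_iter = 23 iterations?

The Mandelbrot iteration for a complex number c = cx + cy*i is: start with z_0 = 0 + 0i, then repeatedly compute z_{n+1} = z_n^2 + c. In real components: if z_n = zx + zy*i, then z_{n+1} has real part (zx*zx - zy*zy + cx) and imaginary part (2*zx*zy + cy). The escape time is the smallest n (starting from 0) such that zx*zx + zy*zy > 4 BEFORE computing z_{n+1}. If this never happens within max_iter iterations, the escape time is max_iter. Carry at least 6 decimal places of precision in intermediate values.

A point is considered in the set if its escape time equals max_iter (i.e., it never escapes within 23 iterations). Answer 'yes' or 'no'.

Answer: no

Derivation:
z_0 = 0 + 0i, c = 0.8250 + 0.7020i
Iter 1: z = 0.8250 + 0.7020i, |z|^2 = 1.1734
Iter 2: z = 1.0128 + 1.8603i, |z|^2 = 4.4865
Escaped at iteration 2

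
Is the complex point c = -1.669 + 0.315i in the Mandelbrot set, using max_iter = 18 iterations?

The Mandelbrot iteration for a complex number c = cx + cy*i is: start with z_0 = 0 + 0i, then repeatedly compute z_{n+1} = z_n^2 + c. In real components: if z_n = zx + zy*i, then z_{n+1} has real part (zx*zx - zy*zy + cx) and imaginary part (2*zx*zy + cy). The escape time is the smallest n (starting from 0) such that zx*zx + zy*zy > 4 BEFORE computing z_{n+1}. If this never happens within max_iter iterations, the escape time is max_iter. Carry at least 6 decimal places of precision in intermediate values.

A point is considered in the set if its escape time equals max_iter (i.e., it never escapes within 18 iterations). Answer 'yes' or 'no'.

Answer: no

Derivation:
z_0 = 0 + 0i, c = -1.6690 + 0.3150i
Iter 1: z = -1.6690 + 0.3150i, |z|^2 = 2.8848
Iter 2: z = 1.0173 + -0.7365i, |z|^2 = 1.5774
Iter 3: z = -1.1764 + -1.1835i, |z|^2 = 2.7846
Iter 4: z = -1.6857 + 3.0995i, |z|^2 = 12.4484
Escaped at iteration 4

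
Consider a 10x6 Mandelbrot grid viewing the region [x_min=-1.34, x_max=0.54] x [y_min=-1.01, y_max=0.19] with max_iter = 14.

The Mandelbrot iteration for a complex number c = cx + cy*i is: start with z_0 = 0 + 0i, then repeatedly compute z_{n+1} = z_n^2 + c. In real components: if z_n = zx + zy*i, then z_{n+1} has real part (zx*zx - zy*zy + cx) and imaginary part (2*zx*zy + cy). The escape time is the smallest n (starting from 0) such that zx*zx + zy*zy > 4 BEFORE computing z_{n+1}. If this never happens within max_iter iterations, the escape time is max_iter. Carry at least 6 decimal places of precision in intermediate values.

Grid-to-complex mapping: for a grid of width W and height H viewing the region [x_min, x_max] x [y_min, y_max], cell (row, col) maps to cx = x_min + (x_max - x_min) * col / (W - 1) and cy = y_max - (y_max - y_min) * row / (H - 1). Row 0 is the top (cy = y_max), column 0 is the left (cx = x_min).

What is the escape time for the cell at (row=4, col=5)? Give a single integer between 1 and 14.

Answer: 9

Derivation:
z_0 = 0 + 0i, c = -0.2956 + -0.7700i
Iter 1: z = -0.2956 + -0.7700i, |z|^2 = 0.6803
Iter 2: z = -0.8011 + -0.3148i, |z|^2 = 0.7409
Iter 3: z = 0.2471 + -0.2656i, |z|^2 = 0.1316
Iter 4: z = -0.3050 + -0.9012i, |z|^2 = 0.9053
Iter 5: z = -1.0147 + -0.2202i, |z|^2 = 1.0782
Iter 6: z = 0.6856 + -0.3231i, |z|^2 = 0.5745
Iter 7: z = 0.0701 + -1.2131i, |z|^2 = 1.4764
Iter 8: z = -1.7621 + -0.9401i, |z|^2 = 3.9890
Iter 9: z = 1.9257 + 2.5433i, |z|^2 = 10.1768
Escaped at iteration 9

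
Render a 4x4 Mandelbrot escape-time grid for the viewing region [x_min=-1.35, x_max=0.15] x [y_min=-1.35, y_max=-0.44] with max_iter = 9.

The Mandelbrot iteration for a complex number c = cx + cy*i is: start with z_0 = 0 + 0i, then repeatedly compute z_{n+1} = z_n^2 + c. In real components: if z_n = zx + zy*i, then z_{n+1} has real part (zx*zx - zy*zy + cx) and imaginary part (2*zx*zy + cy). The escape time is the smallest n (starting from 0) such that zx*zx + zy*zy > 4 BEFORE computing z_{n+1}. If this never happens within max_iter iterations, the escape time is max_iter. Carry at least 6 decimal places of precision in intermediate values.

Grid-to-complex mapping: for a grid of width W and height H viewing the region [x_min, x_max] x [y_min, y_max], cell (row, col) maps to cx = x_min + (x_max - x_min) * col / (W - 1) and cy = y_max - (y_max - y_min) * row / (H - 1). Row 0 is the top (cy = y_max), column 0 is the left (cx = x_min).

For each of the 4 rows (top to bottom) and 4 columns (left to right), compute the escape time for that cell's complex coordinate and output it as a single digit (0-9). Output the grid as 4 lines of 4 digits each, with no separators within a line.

(row=0, col=0): c = -1.3500 + -0.4400i → escape time 4
(row=0, col=1): c = -0.8500 + -0.4400i → escape time 6
(row=0, col=2): c = -0.3500 + -0.4400i → escape time 9
(row=0, col=3): c = 0.1500 + -0.4400i → escape time 9
(row=1, col=0): c = -1.3500 + -0.7433i → escape time 3
(row=1, col=1): c = -0.8500 + -0.7433i → escape time 4
(row=1, col=2): c = -0.3500 + -0.7433i → escape time 7
(row=1, col=3): c = 0.1500 + -0.7433i → escape time 6
(row=2, col=0): c = -1.3500 + -1.0467i → escape time 3
(row=2, col=1): c = -0.8500 + -1.0467i → escape time 3
(row=2, col=2): c = -0.3500 + -1.0467i → escape time 4
(row=2, col=3): c = 0.1500 + -1.0467i → escape time 4
(row=3, col=0): c = -1.3500 + -1.3500i → escape time 2
(row=3, col=1): c = -0.8500 + -1.3500i → escape time 2
(row=3, col=2): c = -0.3500 + -1.3500i → escape time 2
(row=3, col=3): c = 0.1500 + -1.3500i → escape time 2

Answer: 4699
3476
3344
2222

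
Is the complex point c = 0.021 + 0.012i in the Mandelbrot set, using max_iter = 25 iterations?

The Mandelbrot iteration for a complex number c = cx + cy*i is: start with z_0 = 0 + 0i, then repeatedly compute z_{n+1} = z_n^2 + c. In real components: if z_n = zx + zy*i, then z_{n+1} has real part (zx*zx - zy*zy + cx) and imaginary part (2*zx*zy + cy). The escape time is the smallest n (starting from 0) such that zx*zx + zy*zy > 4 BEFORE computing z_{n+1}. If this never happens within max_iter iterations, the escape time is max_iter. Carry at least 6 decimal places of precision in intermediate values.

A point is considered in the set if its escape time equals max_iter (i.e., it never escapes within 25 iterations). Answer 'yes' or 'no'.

z_0 = 0 + 0i, c = 0.0210 + 0.0120i
Iter 1: z = 0.0210 + 0.0120i, |z|^2 = 0.0006
Iter 2: z = 0.0213 + 0.0125i, |z|^2 = 0.0006
Iter 3: z = 0.0213 + 0.0125i, |z|^2 = 0.0006
Iter 4: z = 0.0213 + 0.0125i, |z|^2 = 0.0006
Iter 5: z = 0.0213 + 0.0125i, |z|^2 = 0.0006
Iter 6: z = 0.0213 + 0.0125i, |z|^2 = 0.0006
Iter 7: z = 0.0213 + 0.0125i, |z|^2 = 0.0006
Iter 8: z = 0.0213 + 0.0125i, |z|^2 = 0.0006
Iter 9: z = 0.0213 + 0.0125i, |z|^2 = 0.0006
Iter 10: z = 0.0213 + 0.0125i, |z|^2 = 0.0006
Iter 11: z = 0.0213 + 0.0125i, |z|^2 = 0.0006
Iter 12: z = 0.0213 + 0.0125i, |z|^2 = 0.0006
Iter 13: z = 0.0213 + 0.0125i, |z|^2 = 0.0006
Iter 14: z = 0.0213 + 0.0125i, |z|^2 = 0.0006
Iter 15: z = 0.0213 + 0.0125i, |z|^2 = 0.0006
Iter 16: z = 0.0213 + 0.0125i, |z|^2 = 0.0006
Iter 17: z = 0.0213 + 0.0125i, |z|^2 = 0.0006
Iter 18: z = 0.0213 + 0.0125i, |z|^2 = 0.0006
Iter 19: z = 0.0213 + 0.0125i, |z|^2 = 0.0006
Iter 20: z = 0.0213 + 0.0125i, |z|^2 = 0.0006
Iter 21: z = 0.0213 + 0.0125i, |z|^2 = 0.0006
Iter 22: z = 0.0213 + 0.0125i, |z|^2 = 0.0006
Iter 23: z = 0.0213 + 0.0125i, |z|^2 = 0.0006
Iter 24: z = 0.0213 + 0.0125i, |z|^2 = 0.0006
Did not escape in 25 iterations → in set

Answer: yes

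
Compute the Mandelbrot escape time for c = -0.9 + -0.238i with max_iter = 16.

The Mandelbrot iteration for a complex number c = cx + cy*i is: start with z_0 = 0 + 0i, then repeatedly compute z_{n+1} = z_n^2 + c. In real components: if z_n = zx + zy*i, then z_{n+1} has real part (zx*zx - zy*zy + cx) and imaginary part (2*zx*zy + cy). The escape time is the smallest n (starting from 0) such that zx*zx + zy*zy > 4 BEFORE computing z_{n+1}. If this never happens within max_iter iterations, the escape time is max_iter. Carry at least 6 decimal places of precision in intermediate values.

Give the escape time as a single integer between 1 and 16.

Answer: 16

Derivation:
z_0 = 0 + 0i, c = -0.9000 + -0.2380i
Iter 1: z = -0.9000 + -0.2380i, |z|^2 = 0.8666
Iter 2: z = -0.1466 + 0.1904i, |z|^2 = 0.0578
Iter 3: z = -0.9147 + -0.2938i, |z|^2 = 0.9231
Iter 4: z = -0.1496 + 0.2996i, |z|^2 = 0.1121
Iter 5: z = -0.9674 + -0.3276i, |z|^2 = 1.0432
Iter 6: z = -0.0715 + 0.3959i, |z|^2 = 0.1618
Iter 7: z = -1.0516 + -0.2946i, |z|^2 = 1.1927
Iter 8: z = 0.1191 + 0.3817i, |z|^2 = 0.1598
Iter 9: z = -1.0315 + -0.1471i, |z|^2 = 1.0856
Iter 10: z = 0.1423 + 0.0655i, |z|^2 = 0.0245
Iter 11: z = -0.8840 + -0.2194i, |z|^2 = 0.8296
Iter 12: z = -0.1666 + 0.1498i, |z|^2 = 0.0502
Iter 13: z = -0.8947 + -0.2879i, |z|^2 = 0.8834
Iter 14: z = -0.1824 + 0.2772i, |z|^2 = 0.1101
Iter 15: z = -0.9436 + -0.3391i, |z|^2 = 1.0053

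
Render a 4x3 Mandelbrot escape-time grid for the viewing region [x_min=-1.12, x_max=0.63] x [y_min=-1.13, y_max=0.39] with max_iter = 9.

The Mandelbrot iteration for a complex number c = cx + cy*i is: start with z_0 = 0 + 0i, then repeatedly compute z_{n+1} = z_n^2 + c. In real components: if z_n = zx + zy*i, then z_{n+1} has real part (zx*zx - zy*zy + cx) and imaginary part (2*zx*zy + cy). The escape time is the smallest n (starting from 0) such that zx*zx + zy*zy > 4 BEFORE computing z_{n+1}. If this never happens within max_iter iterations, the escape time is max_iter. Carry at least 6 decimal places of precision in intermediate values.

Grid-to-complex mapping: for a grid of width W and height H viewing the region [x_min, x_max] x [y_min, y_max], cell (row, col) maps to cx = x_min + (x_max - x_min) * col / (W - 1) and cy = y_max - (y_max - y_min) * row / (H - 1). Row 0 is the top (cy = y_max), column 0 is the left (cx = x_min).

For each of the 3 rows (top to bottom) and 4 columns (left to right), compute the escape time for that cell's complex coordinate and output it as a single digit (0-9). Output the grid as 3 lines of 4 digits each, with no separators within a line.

Answer: 7993
7994
3342

Derivation:
(row=0, col=0): c = -1.1200 + 0.3900i → escape time 7
(row=0, col=1): c = -0.5367 + 0.3900i → escape time 9
(row=0, col=2): c = 0.0467 + 0.3900i → escape time 9
(row=0, col=3): c = 0.6300 + 0.3900i → escape time 3
(row=1, col=0): c = -1.1200 + -0.3700i → escape time 7
(row=1, col=1): c = -0.5367 + -0.3700i → escape time 9
(row=1, col=2): c = 0.0467 + -0.3700i → escape time 9
(row=1, col=3): c = 0.6300 + -0.3700i → escape time 4
(row=2, col=0): c = -1.1200 + -1.1300i → escape time 3
(row=2, col=1): c = -0.5367 + -1.1300i → escape time 3
(row=2, col=2): c = 0.0467 + -1.1300i → escape time 4
(row=2, col=3): c = 0.6300 + -1.1300i → escape time 2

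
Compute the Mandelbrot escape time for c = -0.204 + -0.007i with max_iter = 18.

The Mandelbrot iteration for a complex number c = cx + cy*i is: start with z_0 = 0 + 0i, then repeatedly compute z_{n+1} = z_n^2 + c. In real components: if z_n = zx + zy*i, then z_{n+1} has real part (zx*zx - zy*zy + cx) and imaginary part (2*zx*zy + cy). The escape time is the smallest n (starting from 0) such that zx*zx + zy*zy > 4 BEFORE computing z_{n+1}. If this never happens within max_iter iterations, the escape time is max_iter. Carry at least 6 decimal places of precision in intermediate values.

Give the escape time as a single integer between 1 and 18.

z_0 = 0 + 0i, c = -0.2040 + -0.0070i
Iter 1: z = -0.2040 + -0.0070i, |z|^2 = 0.0417
Iter 2: z = -0.1624 + -0.0041i, |z|^2 = 0.0264
Iter 3: z = -0.1776 + -0.0057i, |z|^2 = 0.0316
Iter 4: z = -0.1725 + -0.0050i, |z|^2 = 0.0298
Iter 5: z = -0.1743 + -0.0053i, |z|^2 = 0.0304
Iter 6: z = -0.1737 + -0.0052i, |z|^2 = 0.0302
Iter 7: z = -0.1739 + -0.0052i, |z|^2 = 0.0303
Iter 8: z = -0.1738 + -0.0052i, |z|^2 = 0.0302
Iter 9: z = -0.1738 + -0.0052i, |z|^2 = 0.0302
Iter 10: z = -0.1738 + -0.0052i, |z|^2 = 0.0302
Iter 11: z = -0.1738 + -0.0052i, |z|^2 = 0.0302
Iter 12: z = -0.1738 + -0.0052i, |z|^2 = 0.0302
Iter 13: z = -0.1738 + -0.0052i, |z|^2 = 0.0302
Iter 14: z = -0.1738 + -0.0052i, |z|^2 = 0.0302
Iter 15: z = -0.1738 + -0.0052i, |z|^2 = 0.0302
Iter 16: z = -0.1738 + -0.0052i, |z|^2 = 0.0302
Iter 17: z = -0.1738 + -0.0052i, |z|^2 = 0.0302

Answer: 18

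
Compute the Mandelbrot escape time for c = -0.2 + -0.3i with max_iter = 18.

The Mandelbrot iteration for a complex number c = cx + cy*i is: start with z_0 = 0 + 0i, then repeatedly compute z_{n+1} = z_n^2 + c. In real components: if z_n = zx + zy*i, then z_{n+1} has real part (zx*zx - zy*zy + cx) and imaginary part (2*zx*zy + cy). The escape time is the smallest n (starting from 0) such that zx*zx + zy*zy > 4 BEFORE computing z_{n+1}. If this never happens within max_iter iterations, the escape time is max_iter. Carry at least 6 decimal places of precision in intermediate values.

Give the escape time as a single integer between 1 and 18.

Answer: 18

Derivation:
z_0 = 0 + 0i, c = -0.2000 + -0.3000i
Iter 1: z = -0.2000 + -0.3000i, |z|^2 = 0.1300
Iter 2: z = -0.2500 + -0.1800i, |z|^2 = 0.0949
Iter 3: z = -0.1699 + -0.2100i, |z|^2 = 0.0730
Iter 4: z = -0.2152 + -0.2286i, |z|^2 = 0.0986
Iter 5: z = -0.2060 + -0.2016i, |z|^2 = 0.0830
Iter 6: z = -0.1982 + -0.2170i, |z|^2 = 0.0864
Iter 7: z = -0.2078 + -0.2140i, |z|^2 = 0.0890
Iter 8: z = -0.2026 + -0.2111i, |z|^2 = 0.0856
Iter 9: z = -0.2035 + -0.2145i, |z|^2 = 0.0874
Iter 10: z = -0.2046 + -0.2127i, |z|^2 = 0.0871
Iter 11: z = -0.2034 + -0.2130i, |z|^2 = 0.0867
Iter 12: z = -0.2040 + -0.2134i, |z|^2 = 0.0871
Iter 13: z = -0.2039 + -0.2130i, |z|^2 = 0.0869
Iter 14: z = -0.2038 + -0.2132i, |z|^2 = 0.0870
Iter 15: z = -0.2039 + -0.2131i, |z|^2 = 0.0870
Iter 16: z = -0.2038 + -0.2131i, |z|^2 = 0.0870
Iter 17: z = -0.2038 + -0.2131i, |z|^2 = 0.0870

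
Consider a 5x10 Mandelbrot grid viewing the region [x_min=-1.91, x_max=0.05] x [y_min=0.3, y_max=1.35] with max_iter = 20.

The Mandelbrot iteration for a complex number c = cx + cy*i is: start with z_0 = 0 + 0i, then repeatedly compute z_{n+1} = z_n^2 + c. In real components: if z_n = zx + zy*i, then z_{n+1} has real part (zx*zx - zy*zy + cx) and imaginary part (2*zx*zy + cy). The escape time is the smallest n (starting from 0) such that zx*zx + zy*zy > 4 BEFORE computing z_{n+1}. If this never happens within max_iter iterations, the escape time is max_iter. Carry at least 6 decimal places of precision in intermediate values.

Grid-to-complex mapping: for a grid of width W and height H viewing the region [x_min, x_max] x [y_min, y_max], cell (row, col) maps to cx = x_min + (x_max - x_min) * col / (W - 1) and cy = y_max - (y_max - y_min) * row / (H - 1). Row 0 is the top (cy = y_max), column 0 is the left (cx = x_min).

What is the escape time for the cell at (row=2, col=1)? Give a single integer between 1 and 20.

Answer: 2

Derivation:
z_0 = 0 + 0i, c = -1.4200 + 1.1167i
Iter 1: z = -1.4200 + 1.1167i, |z|^2 = 3.2633
Iter 2: z = -0.6505 + -2.0547i, |z|^2 = 4.6449
Escaped at iteration 2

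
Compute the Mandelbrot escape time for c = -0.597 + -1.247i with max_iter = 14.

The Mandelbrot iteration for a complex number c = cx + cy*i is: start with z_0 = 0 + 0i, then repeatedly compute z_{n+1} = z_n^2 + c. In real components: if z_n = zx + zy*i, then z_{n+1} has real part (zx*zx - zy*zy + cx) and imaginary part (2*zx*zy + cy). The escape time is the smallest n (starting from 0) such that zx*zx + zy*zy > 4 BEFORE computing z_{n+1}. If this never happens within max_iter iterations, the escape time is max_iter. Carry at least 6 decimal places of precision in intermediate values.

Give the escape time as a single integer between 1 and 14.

Answer: 3

Derivation:
z_0 = 0 + 0i, c = -0.5970 + -1.2470i
Iter 1: z = -0.5970 + -1.2470i, |z|^2 = 1.9114
Iter 2: z = -1.7956 + 0.2419i, |z|^2 = 3.2827
Iter 3: z = 2.5687 + -2.1158i, |z|^2 = 11.0745
Escaped at iteration 3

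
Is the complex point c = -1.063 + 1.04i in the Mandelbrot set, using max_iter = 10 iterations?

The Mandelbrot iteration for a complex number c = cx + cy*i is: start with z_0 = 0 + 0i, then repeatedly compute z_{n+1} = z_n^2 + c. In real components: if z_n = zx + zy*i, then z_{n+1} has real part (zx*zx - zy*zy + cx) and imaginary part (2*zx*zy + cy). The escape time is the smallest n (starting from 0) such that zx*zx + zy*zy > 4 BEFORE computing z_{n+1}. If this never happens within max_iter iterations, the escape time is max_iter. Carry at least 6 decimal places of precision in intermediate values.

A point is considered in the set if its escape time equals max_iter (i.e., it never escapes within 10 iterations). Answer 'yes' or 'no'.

z_0 = 0 + 0i, c = -1.0630 + 1.0400i
Iter 1: z = -1.0630 + 1.0400i, |z|^2 = 2.2116
Iter 2: z = -1.0146 + -1.1710i, |z|^2 = 2.4008
Iter 3: z = -1.4049 + 3.4163i, |z|^2 = 13.6451
Escaped at iteration 3

Answer: no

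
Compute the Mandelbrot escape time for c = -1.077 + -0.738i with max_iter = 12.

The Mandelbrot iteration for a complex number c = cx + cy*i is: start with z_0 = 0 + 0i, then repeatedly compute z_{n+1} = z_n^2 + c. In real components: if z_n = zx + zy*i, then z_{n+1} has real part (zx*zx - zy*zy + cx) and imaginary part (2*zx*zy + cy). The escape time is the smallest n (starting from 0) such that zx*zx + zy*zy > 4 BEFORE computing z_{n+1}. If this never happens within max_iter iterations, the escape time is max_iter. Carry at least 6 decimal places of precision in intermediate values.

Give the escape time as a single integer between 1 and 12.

Answer: 3

Derivation:
z_0 = 0 + 0i, c = -1.0770 + -0.7380i
Iter 1: z = -1.0770 + -0.7380i, |z|^2 = 1.7046
Iter 2: z = -0.4617 + 0.8517i, |z|^2 = 0.9385
Iter 3: z = -1.5891 + -1.5244i, |z|^2 = 4.8493
Escaped at iteration 3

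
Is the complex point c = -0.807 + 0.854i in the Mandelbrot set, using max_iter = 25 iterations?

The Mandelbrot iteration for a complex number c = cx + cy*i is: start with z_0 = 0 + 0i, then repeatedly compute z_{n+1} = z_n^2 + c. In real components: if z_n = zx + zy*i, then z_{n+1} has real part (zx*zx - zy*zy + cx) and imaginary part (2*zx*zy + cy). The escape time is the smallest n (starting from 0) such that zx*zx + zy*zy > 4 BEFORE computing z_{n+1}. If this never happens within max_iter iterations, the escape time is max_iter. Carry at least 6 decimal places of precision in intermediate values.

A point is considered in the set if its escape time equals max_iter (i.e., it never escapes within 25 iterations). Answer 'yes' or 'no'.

Answer: no

Derivation:
z_0 = 0 + 0i, c = -0.8070 + 0.8540i
Iter 1: z = -0.8070 + 0.8540i, |z|^2 = 1.3806
Iter 2: z = -0.8851 + -0.5244i, |z|^2 = 1.0583
Iter 3: z = -0.2986 + 1.7822i, |z|^2 = 3.2653
Iter 4: z = -3.8940 + -0.2103i, |z|^2 = 15.2075
Escaped at iteration 4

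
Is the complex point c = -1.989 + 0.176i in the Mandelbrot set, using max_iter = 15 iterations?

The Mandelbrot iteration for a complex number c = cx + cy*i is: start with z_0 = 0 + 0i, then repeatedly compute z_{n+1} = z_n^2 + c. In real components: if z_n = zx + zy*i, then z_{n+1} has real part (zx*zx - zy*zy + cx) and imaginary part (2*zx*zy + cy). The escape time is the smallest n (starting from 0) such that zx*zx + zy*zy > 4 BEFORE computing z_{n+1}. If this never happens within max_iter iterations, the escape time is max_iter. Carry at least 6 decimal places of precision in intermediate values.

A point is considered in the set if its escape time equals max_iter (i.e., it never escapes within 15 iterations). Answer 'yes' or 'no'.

Answer: no

Derivation:
z_0 = 0 + 0i, c = -1.9890 + 0.1760i
Iter 1: z = -1.9890 + 0.1760i, |z|^2 = 3.9871
Iter 2: z = 1.9361 + -0.5241i, |z|^2 = 4.0234
Escaped at iteration 2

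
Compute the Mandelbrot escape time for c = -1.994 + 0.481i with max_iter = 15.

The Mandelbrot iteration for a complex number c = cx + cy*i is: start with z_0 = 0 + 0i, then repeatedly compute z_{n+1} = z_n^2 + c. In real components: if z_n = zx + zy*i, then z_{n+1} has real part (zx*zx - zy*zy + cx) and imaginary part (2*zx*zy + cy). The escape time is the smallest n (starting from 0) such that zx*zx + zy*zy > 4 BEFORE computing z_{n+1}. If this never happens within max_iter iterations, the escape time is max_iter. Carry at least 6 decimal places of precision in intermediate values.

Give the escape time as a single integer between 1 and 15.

Answer: 1

Derivation:
z_0 = 0 + 0i, c = -1.9940 + 0.4810i
Iter 1: z = -1.9940 + 0.4810i, |z|^2 = 4.2074
Escaped at iteration 1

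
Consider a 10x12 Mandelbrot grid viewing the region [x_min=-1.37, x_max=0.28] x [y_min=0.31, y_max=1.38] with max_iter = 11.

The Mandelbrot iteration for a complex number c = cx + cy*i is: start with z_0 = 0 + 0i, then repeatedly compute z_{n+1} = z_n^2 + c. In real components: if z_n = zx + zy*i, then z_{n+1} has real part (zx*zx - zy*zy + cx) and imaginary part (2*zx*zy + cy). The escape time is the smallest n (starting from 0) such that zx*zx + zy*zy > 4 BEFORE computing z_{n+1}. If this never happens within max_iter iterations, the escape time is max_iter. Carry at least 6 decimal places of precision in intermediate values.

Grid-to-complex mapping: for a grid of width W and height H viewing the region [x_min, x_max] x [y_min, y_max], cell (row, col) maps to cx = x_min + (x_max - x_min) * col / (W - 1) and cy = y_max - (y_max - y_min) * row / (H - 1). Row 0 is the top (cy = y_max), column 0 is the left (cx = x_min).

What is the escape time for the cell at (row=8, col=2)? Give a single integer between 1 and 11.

z_0 = 0 + 0i, c = -1.0033 + 0.6018i
Iter 1: z = -1.0033 + 0.6018i, |z|^2 = 1.3689
Iter 2: z = -0.3588 + -0.6058i, |z|^2 = 0.4958
Iter 3: z = -1.2416 + 1.0366i, |z|^2 = 2.6161
Iter 4: z = -0.5363 + -1.9723i, |z|^2 = 4.1776
Escaped at iteration 4

Answer: 4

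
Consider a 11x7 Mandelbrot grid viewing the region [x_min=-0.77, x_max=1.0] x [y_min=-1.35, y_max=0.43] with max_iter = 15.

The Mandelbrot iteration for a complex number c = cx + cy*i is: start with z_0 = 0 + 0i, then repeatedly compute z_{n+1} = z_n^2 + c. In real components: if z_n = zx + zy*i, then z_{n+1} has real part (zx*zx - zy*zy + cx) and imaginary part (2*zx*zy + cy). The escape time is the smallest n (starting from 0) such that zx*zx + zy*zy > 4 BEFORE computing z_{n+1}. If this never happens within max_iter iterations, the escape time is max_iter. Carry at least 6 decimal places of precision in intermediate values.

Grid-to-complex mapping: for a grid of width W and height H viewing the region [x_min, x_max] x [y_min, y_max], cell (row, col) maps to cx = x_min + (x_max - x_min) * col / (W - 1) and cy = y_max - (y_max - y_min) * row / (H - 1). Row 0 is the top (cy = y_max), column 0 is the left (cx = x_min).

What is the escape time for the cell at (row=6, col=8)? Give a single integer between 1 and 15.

Answer: 2

Derivation:
z_0 = 0 + 0i, c = 0.6460 + -1.3500i
Iter 1: z = 0.6460 + -1.3500i, |z|^2 = 2.2398
Iter 2: z = -0.7592 + -3.0942i, |z|^2 = 10.1504
Escaped at iteration 2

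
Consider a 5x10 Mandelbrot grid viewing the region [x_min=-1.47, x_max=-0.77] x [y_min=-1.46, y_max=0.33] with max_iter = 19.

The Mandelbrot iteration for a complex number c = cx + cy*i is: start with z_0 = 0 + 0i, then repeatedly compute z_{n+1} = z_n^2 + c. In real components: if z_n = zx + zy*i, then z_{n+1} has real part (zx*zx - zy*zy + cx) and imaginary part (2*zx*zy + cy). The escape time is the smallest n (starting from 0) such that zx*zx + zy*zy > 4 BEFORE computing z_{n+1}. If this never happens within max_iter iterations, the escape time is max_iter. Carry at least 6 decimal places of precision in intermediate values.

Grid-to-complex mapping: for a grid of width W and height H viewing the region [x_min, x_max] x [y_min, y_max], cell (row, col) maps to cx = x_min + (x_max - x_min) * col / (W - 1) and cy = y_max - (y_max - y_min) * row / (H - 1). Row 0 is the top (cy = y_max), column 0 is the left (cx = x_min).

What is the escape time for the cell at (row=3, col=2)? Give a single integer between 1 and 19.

Answer: 19

Derivation:
z_0 = 0 + 0i, c = -1.1200 + -0.2667i
Iter 1: z = -1.1200 + -0.2667i, |z|^2 = 1.3255
Iter 2: z = 0.0633 + 0.3307i, |z|^2 = 0.1133
Iter 3: z = -1.2253 + -0.2248i, |z|^2 = 1.5520
Iter 4: z = 0.3309 + 0.2843i, |z|^2 = 0.1903
Iter 5: z = -1.0913 + -0.0785i, |z|^2 = 1.1971
Iter 6: z = 0.0648 + -0.0953i, |z|^2 = 0.0133
Iter 7: z = -1.1249 + -0.2790i, |z|^2 = 1.3432
Iter 8: z = 0.0675 + 0.3610i, |z|^2 = 0.1349
Iter 9: z = -1.2458 + -0.2179i, |z|^2 = 1.5995
Iter 10: z = 0.3845 + 0.2763i, |z|^2 = 0.2242
Iter 11: z = -1.0485 + -0.0542i, |z|^2 = 1.1023
Iter 12: z = -0.0236 + -0.1531i, |z|^2 = 0.0240
Iter 13: z = -1.1429 + -0.2594i, |z|^2 = 1.3735
Iter 14: z = 0.1188 + 0.3264i, |z|^2 = 0.1206
Iter 15: z = -1.2124 + -0.1891i, |z|^2 = 1.5057
Iter 16: z = 0.3141 + 0.1918i, |z|^2 = 0.1355
Iter 17: z = -1.0581 + -0.1461i, |z|^2 = 1.1410
Iter 18: z = -0.0217 + 0.0426i, |z|^2 = 0.0023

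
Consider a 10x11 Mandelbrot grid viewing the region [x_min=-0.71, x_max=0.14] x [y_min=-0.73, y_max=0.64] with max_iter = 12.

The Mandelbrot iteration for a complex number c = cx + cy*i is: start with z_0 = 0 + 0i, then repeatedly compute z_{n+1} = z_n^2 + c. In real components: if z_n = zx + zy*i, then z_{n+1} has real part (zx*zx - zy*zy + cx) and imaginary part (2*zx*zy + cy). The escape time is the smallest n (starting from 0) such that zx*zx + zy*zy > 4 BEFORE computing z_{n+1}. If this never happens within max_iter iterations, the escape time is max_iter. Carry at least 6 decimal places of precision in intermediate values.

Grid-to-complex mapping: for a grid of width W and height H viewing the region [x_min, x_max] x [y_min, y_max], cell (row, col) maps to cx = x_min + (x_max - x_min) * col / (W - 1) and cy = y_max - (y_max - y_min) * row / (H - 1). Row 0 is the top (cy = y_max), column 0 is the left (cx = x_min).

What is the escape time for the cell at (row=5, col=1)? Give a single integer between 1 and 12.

z_0 = 0 + 0i, c = -0.6156 + -0.0450i
Iter 1: z = -0.6156 + -0.0450i, |z|^2 = 0.3809
Iter 2: z = -0.2387 + 0.0104i, |z|^2 = 0.0571
Iter 3: z = -0.5587 + -0.0500i, |z|^2 = 0.3146
Iter 4: z = -0.3059 + 0.0108i, |z|^2 = 0.0937
Iter 5: z = -0.5221 + -0.0516i, |z|^2 = 0.2752
Iter 6: z = -0.3456 + 0.0089i, |z|^2 = 0.1195
Iter 7: z = -0.4962 + -0.0512i, |z|^2 = 0.2488
Iter 8: z = -0.3720 + 0.0058i, |z|^2 = 0.1384
Iter 9: z = -0.4772 + -0.0493i, |z|^2 = 0.2302
Iter 10: z = -0.3903 + 0.0020i, |z|^2 = 0.1523
Iter 11: z = -0.4633 + -0.0466i, |z|^2 = 0.2168

Answer: 12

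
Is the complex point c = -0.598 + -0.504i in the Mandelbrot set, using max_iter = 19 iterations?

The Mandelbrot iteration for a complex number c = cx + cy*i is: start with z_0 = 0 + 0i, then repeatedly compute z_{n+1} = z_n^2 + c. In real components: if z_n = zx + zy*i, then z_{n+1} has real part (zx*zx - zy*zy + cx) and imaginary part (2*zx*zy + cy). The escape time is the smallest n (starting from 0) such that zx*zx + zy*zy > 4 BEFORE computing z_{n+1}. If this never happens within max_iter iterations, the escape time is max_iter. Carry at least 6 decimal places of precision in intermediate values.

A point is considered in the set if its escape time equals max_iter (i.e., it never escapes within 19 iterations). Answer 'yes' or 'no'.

z_0 = 0 + 0i, c = -0.5980 + -0.5040i
Iter 1: z = -0.5980 + -0.5040i, |z|^2 = 0.6116
Iter 2: z = -0.4944 + 0.0988i, |z|^2 = 0.2542
Iter 3: z = -0.3633 + -0.6017i, |z|^2 = 0.4940
Iter 4: z = -0.8280 + -0.0668i, |z|^2 = 0.6901
Iter 5: z = 0.0832 + -0.3934i, |z|^2 = 0.1617
Iter 6: z = -0.7458 + -0.5694i, |z|^2 = 0.8805
Iter 7: z = -0.3660 + 0.3454i, |z|^2 = 0.2532
Iter 8: z = -0.5833 + -0.7568i, |z|^2 = 0.9131
Iter 9: z = -0.8305 + 0.3790i, |z|^2 = 0.8333
Iter 10: z = -0.0519 + -1.1334i, |z|^2 = 1.2874
Iter 11: z = -1.8800 + -0.3863i, |z|^2 = 3.6835
Iter 12: z = 2.7871 + 0.9483i, |z|^2 = 8.6673
Escaped at iteration 12

Answer: no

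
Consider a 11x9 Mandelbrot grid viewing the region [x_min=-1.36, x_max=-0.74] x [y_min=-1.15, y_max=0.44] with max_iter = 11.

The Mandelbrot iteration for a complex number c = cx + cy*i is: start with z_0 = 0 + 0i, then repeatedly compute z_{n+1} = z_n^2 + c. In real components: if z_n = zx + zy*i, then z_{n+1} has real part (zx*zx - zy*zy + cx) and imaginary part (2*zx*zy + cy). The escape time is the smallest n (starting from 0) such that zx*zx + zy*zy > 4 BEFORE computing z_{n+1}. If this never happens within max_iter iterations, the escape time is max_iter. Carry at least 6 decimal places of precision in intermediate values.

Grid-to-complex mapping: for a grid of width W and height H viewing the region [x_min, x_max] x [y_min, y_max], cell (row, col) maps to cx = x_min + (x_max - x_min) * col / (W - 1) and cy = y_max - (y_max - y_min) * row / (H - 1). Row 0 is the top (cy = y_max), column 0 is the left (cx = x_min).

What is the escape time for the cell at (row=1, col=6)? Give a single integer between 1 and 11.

Answer: 11

Derivation:
z_0 = 0 + 0i, c = -0.9880 + 0.2413i
Iter 1: z = -0.9880 + 0.2413i, |z|^2 = 1.0343
Iter 2: z = -0.0701 + -0.2355i, |z|^2 = 0.0603
Iter 3: z = -1.0385 + 0.2742i, |z|^2 = 1.1538
Iter 4: z = 0.0153 + -0.3284i, |z|^2 = 0.1081
Iter 5: z = -1.0956 + 0.2312i, |z|^2 = 1.2538
Iter 6: z = 0.1589 + -0.2653i, |z|^2 = 0.0956
Iter 7: z = -1.0331 + 0.1570i, |z|^2 = 1.0920
Iter 8: z = 0.0547 + -0.0831i, |z|^2 = 0.0099
Iter 9: z = -0.9919 + 0.2322i, |z|^2 = 1.0378
Iter 10: z = -0.0580 + -0.2193i, |z|^2 = 0.0515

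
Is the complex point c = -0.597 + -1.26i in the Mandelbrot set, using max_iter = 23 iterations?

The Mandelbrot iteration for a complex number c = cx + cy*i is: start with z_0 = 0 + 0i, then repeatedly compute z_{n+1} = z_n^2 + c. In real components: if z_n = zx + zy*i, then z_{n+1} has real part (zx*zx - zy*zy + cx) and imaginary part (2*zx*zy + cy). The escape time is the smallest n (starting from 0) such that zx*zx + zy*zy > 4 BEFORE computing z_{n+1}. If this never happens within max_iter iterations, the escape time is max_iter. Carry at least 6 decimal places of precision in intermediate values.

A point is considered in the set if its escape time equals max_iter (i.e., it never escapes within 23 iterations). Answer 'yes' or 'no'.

Answer: no

Derivation:
z_0 = 0 + 0i, c = -0.5970 + -1.2600i
Iter 1: z = -0.5970 + -1.2600i, |z|^2 = 1.9440
Iter 2: z = -1.8282 + 0.2444i, |z|^2 = 3.4020
Iter 3: z = 2.6855 + -2.1538i, |z|^2 = 11.8508
Escaped at iteration 3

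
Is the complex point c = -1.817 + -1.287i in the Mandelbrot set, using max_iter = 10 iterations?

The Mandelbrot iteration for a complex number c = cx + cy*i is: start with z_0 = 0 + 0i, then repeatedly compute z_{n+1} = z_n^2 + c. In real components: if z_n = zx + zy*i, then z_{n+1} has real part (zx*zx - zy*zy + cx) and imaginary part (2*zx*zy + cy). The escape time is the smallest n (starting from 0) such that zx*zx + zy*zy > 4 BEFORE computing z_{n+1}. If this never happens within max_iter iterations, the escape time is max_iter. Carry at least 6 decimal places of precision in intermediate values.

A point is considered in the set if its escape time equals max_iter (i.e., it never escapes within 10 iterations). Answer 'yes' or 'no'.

Answer: no

Derivation:
z_0 = 0 + 0i, c = -1.8170 + -1.2870i
Iter 1: z = -1.8170 + -1.2870i, |z|^2 = 4.9579
Escaped at iteration 1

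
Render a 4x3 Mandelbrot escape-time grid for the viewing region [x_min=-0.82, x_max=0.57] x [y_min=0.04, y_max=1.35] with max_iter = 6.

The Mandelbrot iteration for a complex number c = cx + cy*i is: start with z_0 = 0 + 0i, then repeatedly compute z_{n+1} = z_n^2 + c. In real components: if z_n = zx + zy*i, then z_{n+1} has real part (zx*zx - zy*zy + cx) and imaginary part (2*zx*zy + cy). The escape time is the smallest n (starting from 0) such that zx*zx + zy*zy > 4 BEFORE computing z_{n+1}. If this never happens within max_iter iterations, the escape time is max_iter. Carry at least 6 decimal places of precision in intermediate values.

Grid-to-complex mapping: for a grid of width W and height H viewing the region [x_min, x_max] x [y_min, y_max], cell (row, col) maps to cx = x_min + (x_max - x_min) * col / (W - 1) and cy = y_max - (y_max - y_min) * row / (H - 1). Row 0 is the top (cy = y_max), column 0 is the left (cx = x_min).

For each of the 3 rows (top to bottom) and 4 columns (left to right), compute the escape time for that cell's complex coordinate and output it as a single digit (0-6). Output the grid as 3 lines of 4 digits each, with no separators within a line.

Answer: 2222
4663
6664

Derivation:
(row=0, col=0): c = -0.8200 + 1.3500i → escape time 2
(row=0, col=1): c = -0.3567 + 1.3500i → escape time 2
(row=0, col=2): c = 0.1067 + 1.3500i → escape time 2
(row=0, col=3): c = 0.5700 + 1.3500i → escape time 2
(row=1, col=0): c = -0.8200 + 0.6950i → escape time 4
(row=1, col=1): c = -0.3567 + 0.6950i → escape time 6
(row=1, col=2): c = 0.1067 + 0.6950i → escape time 6
(row=1, col=3): c = 0.5700 + 0.6950i → escape time 3
(row=2, col=0): c = -0.8200 + 0.0400i → escape time 6
(row=2, col=1): c = -0.3567 + 0.0400i → escape time 6
(row=2, col=2): c = 0.1067 + 0.0400i → escape time 6
(row=2, col=3): c = 0.5700 + 0.0400i → escape time 4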